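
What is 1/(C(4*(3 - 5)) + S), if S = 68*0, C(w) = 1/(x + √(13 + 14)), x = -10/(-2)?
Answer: 5 + 3*√3 ≈ 10.196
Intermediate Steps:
x = 5 (x = -10*(-½) = 5)
C(w) = 1/(5 + 3*√3) (C(w) = 1/(5 + √(13 + 14)) = 1/(5 + √27) = 1/(5 + 3*√3))
S = 0
1/(C(4*(3 - 5)) + S) = 1/((-5/2 + 3*√3/2) + 0) = 1/(-5/2 + 3*√3/2)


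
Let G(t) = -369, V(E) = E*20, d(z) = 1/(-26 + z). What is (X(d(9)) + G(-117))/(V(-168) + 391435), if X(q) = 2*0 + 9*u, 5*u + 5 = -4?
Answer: -1926/1940375 ≈ -0.00099259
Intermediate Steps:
V(E) = 20*E
u = -9/5 (u = -1 + (⅕)*(-4) = -1 - ⅘ = -9/5 ≈ -1.8000)
X(q) = -81/5 (X(q) = 2*0 + 9*(-9/5) = 0 - 81/5 = -81/5)
(X(d(9)) + G(-117))/(V(-168) + 391435) = (-81/5 - 369)/(20*(-168) + 391435) = -1926/(5*(-3360 + 391435)) = -1926/5/388075 = -1926/5*1/388075 = -1926/1940375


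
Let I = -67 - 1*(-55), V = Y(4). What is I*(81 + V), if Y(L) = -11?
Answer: -840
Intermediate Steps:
V = -11
I = -12 (I = -67 + 55 = -12)
I*(81 + V) = -12*(81 - 11) = -12*70 = -840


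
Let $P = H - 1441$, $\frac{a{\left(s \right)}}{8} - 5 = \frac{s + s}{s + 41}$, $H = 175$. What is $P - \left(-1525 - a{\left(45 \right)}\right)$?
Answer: $\frac{13217}{43} \approx 307.37$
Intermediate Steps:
$a{\left(s \right)} = 40 + \frac{16 s}{41 + s}$ ($a{\left(s \right)} = 40 + 8 \frac{s + s}{s + 41} = 40 + 8 \frac{2 s}{41 + s} = 40 + \frac{16 s}{41 + s}$)
$P = -1266$ ($P = 175 - 1441 = -1266$)
$P - \left(-1525 - a{\left(45 \right)}\right) = -1266 - \left(-1525 - \frac{8 \left(205 + 7 \cdot 45\right)}{41 + 45}\right) = -1266 - \left(-1525 - \frac{8 \left(205 + 315\right)}{86}\right) = -1266 - \left(-1525 - 8 \cdot \frac{1}{86} \cdot 520\right) = -1266 - \left(-1525 - \frac{2080}{43}\right) = -1266 - - \frac{67655}{43} = -1266 + \frac{67655}{43} = \frac{13217}{43}$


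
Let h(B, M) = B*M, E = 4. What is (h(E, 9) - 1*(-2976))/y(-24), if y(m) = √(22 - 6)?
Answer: 753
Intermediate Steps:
y(m) = 4 (y(m) = √16 = 4)
(h(E, 9) - 1*(-2976))/y(-24) = (4*9 - 1*(-2976))/4 = (36 + 2976)*(¼) = 3012*(¼) = 753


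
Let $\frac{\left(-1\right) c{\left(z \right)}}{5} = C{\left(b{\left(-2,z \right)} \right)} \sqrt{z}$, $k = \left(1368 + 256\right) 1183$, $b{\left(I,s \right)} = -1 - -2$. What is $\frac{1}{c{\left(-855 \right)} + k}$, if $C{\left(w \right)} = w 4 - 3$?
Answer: $\frac{1921192}{3690978722239} + \frac{15 i \sqrt{95}}{3690978722239} \approx 5.2051 \cdot 10^{-7} + 3.9611 \cdot 10^{-11} i$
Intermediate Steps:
$b{\left(I,s \right)} = 1$ ($b{\left(I,s \right)} = -1 + 2 = 1$)
$C{\left(w \right)} = -3 + 4 w$ ($C{\left(w \right)} = 4 w - 3 = -3 + 4 w$)
$k = 1921192$ ($k = 1624 \cdot 1183 = 1921192$)
$c{\left(z \right)} = - 5 \sqrt{z}$ ($c{\left(z \right)} = - 5 \left(-3 + 4 \cdot 1\right) \sqrt{z} = - 5 \left(-3 + 4\right) \sqrt{z} = - 5 \cdot 1 \sqrt{z} = - 5 \sqrt{z}$)
$\frac{1}{c{\left(-855 \right)} + k} = \frac{1}{- 5 \sqrt{-855} + 1921192} = \frac{1}{- 5 \cdot 3 i \sqrt{95} + 1921192} = \frac{1}{- 15 i \sqrt{95} + 1921192} = \frac{1}{1921192 - 15 i \sqrt{95}}$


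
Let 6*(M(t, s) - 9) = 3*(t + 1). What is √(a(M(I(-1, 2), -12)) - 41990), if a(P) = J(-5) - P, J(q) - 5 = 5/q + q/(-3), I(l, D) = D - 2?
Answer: I*√1511778/6 ≈ 204.92*I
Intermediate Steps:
I(l, D) = -2 + D
M(t, s) = 19/2 + t/2 (M(t, s) = 9 + (3*(t + 1))/6 = 9 + (3*(1 + t))/6 = 9 + (3 + 3*t)/6 = 9 + (½ + t/2) = 19/2 + t/2)
J(q) = 5 + 5/q - q/3 (J(q) = 5 + (5/q + q/(-3)) = 5 + (5/q + q*(-⅓)) = 5 + (5/q - q/3) = 5 + 5/q - q/3)
a(P) = 17/3 - P (a(P) = (5 + 5/(-5) - ⅓*(-5)) - P = (5 + 5*(-⅕) + 5/3) - P = (5 - 1 + 5/3) - P = 17/3 - P)
√(a(M(I(-1, 2), -12)) - 41990) = √((17/3 - (19/2 + (-2 + 2)/2)) - 41990) = √((17/3 - (19/2 + (½)*0)) - 41990) = √((17/3 - (19/2 + 0)) - 41990) = √((17/3 - 1*19/2) - 41990) = √((17/3 - 19/2) - 41990) = √(-23/6 - 41990) = √(-251963/6) = I*√1511778/6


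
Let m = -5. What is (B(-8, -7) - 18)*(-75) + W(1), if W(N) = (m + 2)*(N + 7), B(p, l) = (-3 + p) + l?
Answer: 2676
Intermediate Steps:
B(p, l) = -3 + l + p
W(N) = -21 - 3*N (W(N) = (-5 + 2)*(N + 7) = -3*(7 + N) = -21 - 3*N)
(B(-8, -7) - 18)*(-75) + W(1) = ((-3 - 7 - 8) - 18)*(-75) + (-21 - 3*1) = (-18 - 18)*(-75) + (-21 - 3) = -36*(-75) - 24 = 2700 - 24 = 2676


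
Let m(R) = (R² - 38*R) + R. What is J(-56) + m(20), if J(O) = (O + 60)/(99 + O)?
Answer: -14616/43 ≈ -339.91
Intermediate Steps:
m(R) = R² - 37*R
J(O) = (60 + O)/(99 + O)
J(-56) + m(20) = (60 - 56)/(99 - 56) + 20*(-37 + 20) = 4/43 + 20*(-17) = (1/43)*4 - 340 = 4/43 - 340 = -14616/43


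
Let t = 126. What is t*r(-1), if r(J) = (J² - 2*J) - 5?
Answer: -252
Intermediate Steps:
r(J) = -5 + J² - 2*J
t*r(-1) = 126*(-5 + (-1)² - 2*(-1)) = 126*(-5 + 1 + 2) = 126*(-2) = -252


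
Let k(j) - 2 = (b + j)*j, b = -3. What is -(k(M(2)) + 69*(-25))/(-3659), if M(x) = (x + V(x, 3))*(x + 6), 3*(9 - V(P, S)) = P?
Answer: 43765/32931 ≈ 1.3290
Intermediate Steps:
V(P, S) = 9 - P/3
M(x) = (6 + x)*(9 + 2*x/3) (M(x) = (x + (9 - x/3))*(x + 6) = (9 + 2*x/3)*(6 + x) = (6 + x)*(9 + 2*x/3))
k(j) = 2 + j*(-3 + j) (k(j) = 2 + (-3 + j)*j = 2 + j*(-3 + j))
-(k(M(2)) + 69*(-25))/(-3659) = -((2 + (54 + 13*2 + (⅔)*2²)² - 3*(54 + 13*2 + (⅔)*2²)) + 69*(-25))/(-3659) = -((2 + (54 + 26 + (⅔)*4)² - 3*(54 + 26 + (⅔)*4)) - 1725)*(-1/3659) = -((2 + (54 + 26 + 8/3)² - 3*(54 + 26 + 8/3)) - 1725)*(-1/3659) = -((2 + (248/3)² - 3*248/3) - 1725)*(-1/3659) = -((2 + 61504/9 - 248) - 1725)*(-1/3659) = -(59290/9 - 1725)*(-1/3659) = -1*43765/9*(-1/3659) = -43765/9*(-1/3659) = 43765/32931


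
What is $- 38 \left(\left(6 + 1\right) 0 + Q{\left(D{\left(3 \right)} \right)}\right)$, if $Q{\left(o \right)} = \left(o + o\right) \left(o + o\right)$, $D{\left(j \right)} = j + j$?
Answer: $-5472$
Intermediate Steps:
$D{\left(j \right)} = 2 j$
$Q{\left(o \right)} = 4 o^{2}$ ($Q{\left(o \right)} = 2 o 2 o = 4 o^{2}$)
$- 38 \left(\left(6 + 1\right) 0 + Q{\left(D{\left(3 \right)} \right)}\right) = - 38 \left(\left(6 + 1\right) 0 + 4 \left(2 \cdot 3\right)^{2}\right) = - 38 \left(7 \cdot 0 + 4 \cdot 6^{2}\right) = - 38 \left(0 + 4 \cdot 36\right) = - 38 \left(0 + 144\right) = \left(-38\right) 144 = -5472$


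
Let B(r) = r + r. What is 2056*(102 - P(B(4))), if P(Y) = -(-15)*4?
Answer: 86352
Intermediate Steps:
B(r) = 2*r
P(Y) = 60 (P(Y) = -5*(-12) = 60)
2056*(102 - P(B(4))) = 2056*(102 - 1*60) = 2056*(102 - 60) = 2056*42 = 86352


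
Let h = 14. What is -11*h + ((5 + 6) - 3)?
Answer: -146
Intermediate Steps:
-11*h + ((5 + 6) - 3) = -11*14 + ((5 + 6) - 3) = -154 + (11 - 3) = -154 + 8 = -146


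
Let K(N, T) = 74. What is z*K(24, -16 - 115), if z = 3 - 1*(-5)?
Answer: 592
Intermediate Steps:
z = 8 (z = 3 + 5 = 8)
z*K(24, -16 - 115) = 8*74 = 592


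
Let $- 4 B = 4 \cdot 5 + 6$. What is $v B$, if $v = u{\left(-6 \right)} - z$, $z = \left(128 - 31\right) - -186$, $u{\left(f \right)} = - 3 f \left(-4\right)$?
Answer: $\frac{4615}{2} \approx 2307.5$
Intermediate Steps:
$B = - \frac{13}{2}$ ($B = - \frac{4 \cdot 5 + 6}{4} = - \frac{20 + 6}{4} = \left(- \frac{1}{4}\right) 26 = - \frac{13}{2} \approx -6.5$)
$u{\left(f \right)} = 12 f$
$z = 283$ ($z = \left(128 - 31\right) + 186 = 97 + 186 = 283$)
$v = -355$ ($v = 12 \left(-6\right) - 283 = -72 - 283 = -355$)
$v B = \left(-355\right) \left(- \frac{13}{2}\right) = \frac{4615}{2}$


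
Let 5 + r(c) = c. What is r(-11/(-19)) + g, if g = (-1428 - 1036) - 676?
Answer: -59744/19 ≈ -3144.4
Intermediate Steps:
r(c) = -5 + c
g = -3140 (g = -2464 - 676 = -3140)
r(-11/(-19)) + g = (-5 - 11/(-19)) - 3140 = (-5 - 11*(-1/19)) - 3140 = (-5 + 11/19) - 3140 = -84/19 - 3140 = -59744/19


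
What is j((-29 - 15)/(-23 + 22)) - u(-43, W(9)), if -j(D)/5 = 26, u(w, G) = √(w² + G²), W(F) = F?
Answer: -130 - √1930 ≈ -173.93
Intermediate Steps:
u(w, G) = √(G² + w²)
j(D) = -130 (j(D) = -5*26 = -130)
j((-29 - 15)/(-23 + 22)) - u(-43, W(9)) = -130 - √(9² + (-43)²) = -130 - √(81 + 1849) = -130 - √1930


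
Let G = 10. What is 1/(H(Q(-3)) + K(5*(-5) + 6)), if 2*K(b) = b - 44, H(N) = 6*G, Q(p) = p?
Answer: 2/57 ≈ 0.035088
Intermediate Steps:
H(N) = 60 (H(N) = 6*10 = 60)
K(b) = -22 + b/2 (K(b) = (b - 44)/2 = (-44 + b)/2 = -22 + b/2)
1/(H(Q(-3)) + K(5*(-5) + 6)) = 1/(60 + (-22 + (5*(-5) + 6)/2)) = 1/(60 + (-22 + (-25 + 6)/2)) = 1/(60 + (-22 + (1/2)*(-19))) = 1/(60 + (-22 - 19/2)) = 1/(60 - 63/2) = 1/(57/2) = 2/57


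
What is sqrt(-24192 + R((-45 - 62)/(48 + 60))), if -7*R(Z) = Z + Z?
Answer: I*sqrt(384067698)/126 ≈ 155.54*I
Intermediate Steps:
R(Z) = -2*Z/7 (R(Z) = -(Z + Z)/7 = -2*Z/7)
sqrt(-24192 + R((-45 - 62)/(48 + 60))) = sqrt(-24192 - 2*(-45 - 62)/(7*(48 + 60))) = sqrt(-24192 - (-214)/(7*108)) = sqrt(-24192 - 2/7*(-107/108)) = sqrt(-24192 + 107/378) = sqrt(-9144469/378) = I*sqrt(384067698)/126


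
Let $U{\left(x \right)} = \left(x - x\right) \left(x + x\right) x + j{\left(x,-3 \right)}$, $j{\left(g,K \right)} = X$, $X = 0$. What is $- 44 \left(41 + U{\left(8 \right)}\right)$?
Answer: $-1804$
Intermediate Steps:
$j{\left(g,K \right)} = 0$
$U{\left(x \right)} = 0$ ($U{\left(x \right)} = \left(x - x\right) \left(x + x\right) x + 0 = 0 \cdot 2 x x + 0 = 0 x + 0 = 0 + 0 = 0$)
$- 44 \left(41 + U{\left(8 \right)}\right) = - 44 \left(41 + 0\right) = \left(-44\right) 41 = -1804$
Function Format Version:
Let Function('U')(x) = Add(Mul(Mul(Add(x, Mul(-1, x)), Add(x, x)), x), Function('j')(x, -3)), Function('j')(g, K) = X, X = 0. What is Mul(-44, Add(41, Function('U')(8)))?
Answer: -1804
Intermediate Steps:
Function('j')(g, K) = 0
Function('U')(x) = 0 (Function('U')(x) = Add(Mul(Mul(Add(x, Mul(-1, x)), Add(x, x)), x), 0) = Add(Mul(Mul(0, Mul(2, x)), x), 0) = Add(Mul(0, x), 0) = Add(0, 0) = 0)
Mul(-44, Add(41, Function('U')(8))) = Mul(-44, Add(41, 0)) = Mul(-44, 41) = -1804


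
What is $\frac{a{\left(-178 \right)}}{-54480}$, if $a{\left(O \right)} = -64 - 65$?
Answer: $\frac{43}{18160} \approx 0.0023678$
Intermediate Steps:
$a{\left(O \right)} = -129$
$\frac{a{\left(-178 \right)}}{-54480} = - \frac{129}{-54480} = \left(-129\right) \left(- \frac{1}{54480}\right) = \frac{43}{18160}$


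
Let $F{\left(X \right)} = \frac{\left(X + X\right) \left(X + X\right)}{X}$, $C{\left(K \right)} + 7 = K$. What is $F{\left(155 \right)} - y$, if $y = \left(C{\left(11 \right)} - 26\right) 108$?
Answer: $2996$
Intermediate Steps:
$C{\left(K \right)} = -7 + K$
$F{\left(X \right)} = 4 X$ ($F{\left(X \right)} = \frac{2 X 2 X}{X} = \frac{4 X^{2}}{X} = 4 X$)
$y = -2376$ ($y = \left(\left(-7 + 11\right) - 26\right) 108 = \left(4 - 26\right) 108 = \left(-22\right) 108 = -2376$)
$F{\left(155 \right)} - y = 4 \cdot 155 - -2376 = 620 + 2376 = 2996$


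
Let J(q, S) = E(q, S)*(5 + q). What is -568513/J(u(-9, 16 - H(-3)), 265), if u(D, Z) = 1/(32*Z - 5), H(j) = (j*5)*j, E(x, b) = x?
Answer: 44989482987/424 ≈ 1.0611e+8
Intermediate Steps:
H(j) = 5*j**2 (H(j) = (5*j)*j = 5*j**2)
u(D, Z) = 1/(-5 + 32*Z)
J(q, S) = q*(5 + q)
-568513/J(u(-9, 16 - H(-3)), 265) = -568513*(-5 + 32*(16 - 5*(-3)**2))/(5 + 1/(-5 + 32*(16 - 5*(-3)**2))) = -568513*(-5 + 32*(16 - 5*9))/(5 + 1/(-5 + 32*(16 - 5*9))) = -568513*(-5 + 32*(16 - 1*45))/(5 + 1/(-5 + 32*(16 - 1*45))) = -568513*(-5 + 32*(16 - 45))/(5 + 1/(-5 + 32*(16 - 45))) = -568513*(-5 + 32*(-29))/(5 + 1/(-5 + 32*(-29))) = -568513*(-5 - 928)/(5 + 1/(-5 - 928)) = -568513*(-933/(5 + 1/(-933))) = -568513*(-933/(5 - 1/933)) = -568513/((-1/933*4664/933)) = -568513/(-4664/870489) = -568513*(-870489/4664) = 44989482987/424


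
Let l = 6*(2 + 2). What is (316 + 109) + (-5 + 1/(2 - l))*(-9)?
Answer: 10349/22 ≈ 470.41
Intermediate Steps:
l = 24 (l = 6*4 = 24)
(316 + 109) + (-5 + 1/(2 - l))*(-9) = (316 + 109) + (-5 + 1/(2 - 1*24))*(-9) = 425 + (-5 + 1/(2 - 24))*(-9) = 425 + (-5 + 1/(-22))*(-9) = 425 + (-5 - 1/22)*(-9) = 425 - 111/22*(-9) = 425 + 999/22 = 10349/22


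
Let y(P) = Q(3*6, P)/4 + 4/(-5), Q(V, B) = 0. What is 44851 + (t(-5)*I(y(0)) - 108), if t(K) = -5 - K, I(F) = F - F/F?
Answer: 44743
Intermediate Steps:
y(P) = -4/5 (y(P) = 0/4 + 4/(-5) = 0*(1/4) + 4*(-1/5) = 0 - 4/5 = -4/5)
I(F) = -1 + F (I(F) = F - 1*1 = F - 1 = -1 + F)
44851 + (t(-5)*I(y(0)) - 108) = 44851 + ((-5 - 1*(-5))*(-1 - 4/5) - 108) = 44851 + ((-5 + 5)*(-9/5) - 108) = 44851 + (0*(-9/5) - 108) = 44851 + (0 - 108) = 44851 - 108 = 44743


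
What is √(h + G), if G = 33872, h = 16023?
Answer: √49895 ≈ 223.37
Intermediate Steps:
√(h + G) = √(16023 + 33872) = √49895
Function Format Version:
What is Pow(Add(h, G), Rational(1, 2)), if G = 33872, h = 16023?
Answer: Pow(49895, Rational(1, 2)) ≈ 223.37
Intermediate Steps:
Pow(Add(h, G), Rational(1, 2)) = Pow(Add(16023, 33872), Rational(1, 2)) = Pow(49895, Rational(1, 2))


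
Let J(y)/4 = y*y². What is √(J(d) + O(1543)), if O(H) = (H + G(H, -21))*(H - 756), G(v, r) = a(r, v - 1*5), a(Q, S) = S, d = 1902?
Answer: √27525155979 ≈ 1.6591e+5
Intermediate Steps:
G(v, r) = -5 + v (G(v, r) = v - 1*5 = v - 5 = -5 + v)
O(H) = (-756 + H)*(-5 + 2*H) (O(H) = (H + (-5 + H))*(H - 756) = (-5 + 2*H)*(-756 + H) = (-756 + H)*(-5 + 2*H))
J(y) = 4*y³ (J(y) = 4*(y*y²) = 4*y³)
√(J(d) + O(1543)) = √(4*1902³ + (3780 - 1517*1543 + 2*1543²)) = √(4*6880682808 + (3780 - 2340731 + 2*2380849)) = √(27522731232 + (3780 - 2340731 + 4761698)) = √(27522731232 + 2424747) = √27525155979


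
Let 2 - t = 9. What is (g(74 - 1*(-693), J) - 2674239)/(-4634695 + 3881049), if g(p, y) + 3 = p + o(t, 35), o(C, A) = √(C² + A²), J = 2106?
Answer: 2673475/753646 - 7*√26/753646 ≈ 3.5473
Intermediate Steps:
t = -7 (t = 2 - 1*9 = 2 - 9 = -7)
o(C, A) = √(A² + C²)
g(p, y) = -3 + p + 7*√26 (g(p, y) = -3 + (p + √(35² + (-7)²)) = -3 + (p + √(1225 + 49)) = -3 + (p + √1274) = -3 + (p + 7*√26) = -3 + p + 7*√26)
(g(74 - 1*(-693), J) - 2674239)/(-4634695 + 3881049) = ((-3 + (74 - 1*(-693)) + 7*√26) - 2674239)/(-4634695 + 3881049) = ((-3 + (74 + 693) + 7*√26) - 2674239)/(-753646) = ((-3 + 767 + 7*√26) - 2674239)*(-1/753646) = ((764 + 7*√26) - 2674239)*(-1/753646) = (-2673475 + 7*√26)*(-1/753646) = 2673475/753646 - 7*√26/753646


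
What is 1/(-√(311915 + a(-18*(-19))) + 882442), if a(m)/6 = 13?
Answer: 80222/70791233761 + √311993/778703571371 ≈ 1.1339e-6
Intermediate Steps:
a(m) = 78 (a(m) = 6*13 = 78)
1/(-√(311915 + a(-18*(-19))) + 882442) = 1/(-√(311915 + 78) + 882442) = 1/(-√311993 + 882442) = 1/(882442 - √311993)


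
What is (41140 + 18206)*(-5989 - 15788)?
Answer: -1292377842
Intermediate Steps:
(41140 + 18206)*(-5989 - 15788) = 59346*(-21777) = -1292377842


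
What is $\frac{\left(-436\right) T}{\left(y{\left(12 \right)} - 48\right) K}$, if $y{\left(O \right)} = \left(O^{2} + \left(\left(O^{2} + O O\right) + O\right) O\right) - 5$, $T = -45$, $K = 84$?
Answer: $\frac{1635}{25837} \approx 0.063281$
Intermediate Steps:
$y{\left(O \right)} = -5 + O^{2} + O \left(O + 2 O^{2}\right)$ ($y{\left(O \right)} = \left(O^{2} + \left(\left(O^{2} + O^{2}\right) + O\right) O\right) - 5 = \left(O^{2} + \left(2 O^{2} + O\right) O\right) - 5 = \left(O^{2} + \left(O + 2 O^{2}\right) O\right) - 5 = \left(O^{2} + O \left(O + 2 O^{2}\right)\right) - 5 = -5 + O^{2} + O \left(O + 2 O^{2}\right)$)
$\frac{\left(-436\right) T}{\left(y{\left(12 \right)} - 48\right) K} = \frac{\left(-436\right) \left(-45\right)}{\left(\left(-5 + 2 \cdot 12^{2} + 2 \cdot 12^{3}\right) - 48\right) 84} = \frac{19620}{\left(\left(-5 + 2 \cdot 144 + 2 \cdot 1728\right) - 48\right) 84} = \frac{19620}{\left(\left(-5 + 288 + 3456\right) - 48\right) 84} = \frac{19620}{\left(3739 - 48\right) 84} = \frac{19620}{3691 \cdot 84} = \frac{19620}{310044} = 19620 \cdot \frac{1}{310044} = \frac{1635}{25837}$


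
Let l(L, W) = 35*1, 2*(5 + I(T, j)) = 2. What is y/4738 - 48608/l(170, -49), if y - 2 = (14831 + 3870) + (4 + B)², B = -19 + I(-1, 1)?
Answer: -16402676/11845 ≈ -1384.8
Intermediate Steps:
I(T, j) = -4 (I(T, j) = -5 + (½)*2 = -5 + 1 = -4)
B = -23 (B = -19 - 4 = -23)
l(L, W) = 35
y = 19064 (y = 2 + ((14831 + 3870) + (4 - 23)²) = 2 + (18701 + (-19)²) = 2 + (18701 + 361) = 2 + 19062 = 19064)
y/4738 - 48608/l(170, -49) = 19064/4738 - 48608/35 = 19064*(1/4738) - 48608*1/35 = 9532/2369 - 6944/5 = -16402676/11845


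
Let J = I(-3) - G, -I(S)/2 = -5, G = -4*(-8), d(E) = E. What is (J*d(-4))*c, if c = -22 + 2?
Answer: -1760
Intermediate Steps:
G = 32
I(S) = 10 (I(S) = -2*(-5) = 10)
c = -20
J = -22 (J = 10 - 1*32 = 10 - 32 = -22)
(J*d(-4))*c = -22*(-4)*(-20) = 88*(-20) = -1760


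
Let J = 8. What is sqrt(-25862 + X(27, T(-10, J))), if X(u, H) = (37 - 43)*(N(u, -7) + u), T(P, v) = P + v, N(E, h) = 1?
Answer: I*sqrt(26030) ≈ 161.34*I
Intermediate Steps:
X(u, H) = -6 - 6*u (X(u, H) = (37 - 43)*(1 + u) = -6*(1 + u) = -6 - 6*u)
sqrt(-25862 + X(27, T(-10, J))) = sqrt(-25862 + (-6 - 6*27)) = sqrt(-25862 + (-6 - 162)) = sqrt(-25862 - 168) = sqrt(-26030) = I*sqrt(26030)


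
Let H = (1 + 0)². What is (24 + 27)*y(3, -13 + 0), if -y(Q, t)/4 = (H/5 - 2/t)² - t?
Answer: -11312616/4225 ≈ -2677.5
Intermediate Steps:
H = 1 (H = 1² = 1)
y(Q, t) = -4*(⅕ - 2/t)² + 4*t (y(Q, t) = -4*((1/5 - 2/t)² - t) = -4*((1*(⅕) - 2/t)² - t) = -4*((⅕ - 2/t)² - t) = -4*(⅕ - 2/t)² + 4*t)
(24 + 27)*y(3, -13 + 0) = (24 + 27)*(4*(-13 + 0) - 4*(-10 + (-13 + 0))²/(25*(-13 + 0)²)) = 51*(4*(-13) - 4/25*(-10 - 13)²/(-13)²) = 51*(-52 - 4/25*1/169*(-23)²) = 51*(-52 - 4/25*1/169*529) = 51*(-52 - 2116/4225) = 51*(-221816/4225) = -11312616/4225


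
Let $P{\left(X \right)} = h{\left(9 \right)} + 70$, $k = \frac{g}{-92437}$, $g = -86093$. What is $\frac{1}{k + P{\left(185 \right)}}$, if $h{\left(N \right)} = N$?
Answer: $\frac{92437}{7388616} \approx 0.012511$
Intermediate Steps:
$k = \frac{86093}{92437}$ ($k = - \frac{86093}{-92437} = \left(-86093\right) \left(- \frac{1}{92437}\right) = \frac{86093}{92437} \approx 0.93137$)
$P{\left(X \right)} = 79$ ($P{\left(X \right)} = 9 + 70 = 79$)
$\frac{1}{k + P{\left(185 \right)}} = \frac{1}{\frac{86093}{92437} + 79} = \frac{1}{\frac{7388616}{92437}} = \frac{92437}{7388616}$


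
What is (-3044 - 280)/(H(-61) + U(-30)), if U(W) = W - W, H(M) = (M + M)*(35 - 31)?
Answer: 831/122 ≈ 6.8115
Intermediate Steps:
H(M) = 8*M (H(M) = (2*M)*4 = 8*M)
U(W) = 0
(-3044 - 280)/(H(-61) + U(-30)) = (-3044 - 280)/(8*(-61) + 0) = -3324/(-488 + 0) = -3324/(-488) = -3324*(-1/488) = 831/122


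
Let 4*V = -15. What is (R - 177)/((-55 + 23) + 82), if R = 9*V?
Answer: -843/200 ≈ -4.2150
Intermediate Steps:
V = -15/4 (V = (¼)*(-15) = -15/4 ≈ -3.7500)
R = -135/4 (R = 9*(-15/4) = -135/4 ≈ -33.750)
(R - 177)/((-55 + 23) + 82) = (-135/4 - 177)/((-55 + 23) + 82) = -843/(4*(-32 + 82)) = -843/4/50 = -843/4*1/50 = -843/200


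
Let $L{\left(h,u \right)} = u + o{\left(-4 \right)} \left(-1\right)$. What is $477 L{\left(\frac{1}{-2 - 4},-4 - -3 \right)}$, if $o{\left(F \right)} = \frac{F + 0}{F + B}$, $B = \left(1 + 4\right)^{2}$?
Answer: $- \frac{2703}{7} \approx -386.14$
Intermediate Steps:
$B = 25$ ($B = 5^{2} = 25$)
$o{\left(F \right)} = \frac{F}{25 + F}$ ($o{\left(F \right)} = \frac{F + 0}{F + 25} = \frac{F}{25 + F}$)
$L{\left(h,u \right)} = \frac{4}{21} + u$ ($L{\left(h,u \right)} = u + - \frac{4}{25 - 4} \left(-1\right) = u + - \frac{4}{21} \left(-1\right) = u + \left(-4\right) \frac{1}{21} \left(-1\right) = u - - \frac{4}{21} = u + \frac{4}{21} = \frac{4}{21} + u$)
$477 L{\left(\frac{1}{-2 - 4},-4 - -3 \right)} = 477 \left(\frac{4}{21} - 1\right) = 477 \left(- \frac{17}{21}\right) = - \frac{2703}{7}$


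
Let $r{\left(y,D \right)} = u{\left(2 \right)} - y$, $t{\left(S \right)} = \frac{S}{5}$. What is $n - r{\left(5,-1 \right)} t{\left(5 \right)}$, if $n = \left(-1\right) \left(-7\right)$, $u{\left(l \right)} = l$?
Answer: $10$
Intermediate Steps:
$t{\left(S \right)} = \frac{S}{5}$ ($t{\left(S \right)} = S \frac{1}{5} = \frac{S}{5}$)
$r{\left(y,D \right)} = 2 - y$
$n = 7$
$n - r{\left(5,-1 \right)} t{\left(5 \right)} = 7 - \left(2 - 5\right) \frac{1}{5} \cdot 5 = 7 - \left(2 - 5\right) 1 = 7 - \left(-3\right) 1 = 7 - -3 = 7 + 3 = 10$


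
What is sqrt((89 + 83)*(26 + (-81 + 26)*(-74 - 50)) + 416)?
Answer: 2*sqrt(294482) ≈ 1085.3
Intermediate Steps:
sqrt((89 + 83)*(26 + (-81 + 26)*(-74 - 50)) + 416) = sqrt(172*(26 - 55*(-124)) + 416) = sqrt(172*(26 + 6820) + 416) = sqrt(172*6846 + 416) = sqrt(1177512 + 416) = sqrt(1177928) = 2*sqrt(294482)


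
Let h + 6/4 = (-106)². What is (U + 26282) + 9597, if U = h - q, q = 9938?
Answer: 74351/2 ≈ 37176.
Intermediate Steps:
h = 22469/2 (h = -3/2 + (-106)² = -3/2 + 11236 = 22469/2 ≈ 11235.)
U = 2593/2 (U = 22469/2 - 1*9938 = 22469/2 - 9938 = 2593/2 ≈ 1296.5)
(U + 26282) + 9597 = (2593/2 + 26282) + 9597 = 55157/2 + 9597 = 74351/2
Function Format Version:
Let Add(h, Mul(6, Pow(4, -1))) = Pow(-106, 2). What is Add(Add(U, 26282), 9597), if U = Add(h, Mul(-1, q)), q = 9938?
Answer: Rational(74351, 2) ≈ 37176.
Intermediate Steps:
h = Rational(22469, 2) (h = Add(Rational(-3, 2), Pow(-106, 2)) = Add(Rational(-3, 2), 11236) = Rational(22469, 2) ≈ 11235.)
U = Rational(2593, 2) (U = Add(Rational(22469, 2), Mul(-1, 9938)) = Add(Rational(22469, 2), -9938) = Rational(2593, 2) ≈ 1296.5)
Add(Add(U, 26282), 9597) = Add(Add(Rational(2593, 2), 26282), 9597) = Add(Rational(55157, 2), 9597) = Rational(74351, 2)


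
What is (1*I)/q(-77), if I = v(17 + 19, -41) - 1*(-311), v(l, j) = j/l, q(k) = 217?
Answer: 11155/7812 ≈ 1.4279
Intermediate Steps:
I = 11155/36 (I = -41/(17 + 19) - 1*(-311) = -41/36 + 311 = 11155/36 ≈ 309.86)
(1*I)/q(-77) = (1*(11155/36))/217 = (11155/36)*(1/217) = 11155/7812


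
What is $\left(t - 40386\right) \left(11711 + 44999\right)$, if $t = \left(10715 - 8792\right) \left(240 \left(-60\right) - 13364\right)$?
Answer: $-3030046944180$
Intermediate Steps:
$t = -53390172$ ($t = 1923 \left(-14400 - 13364\right) = 1923 \left(-27764\right) = -53390172$)
$\left(t - 40386\right) \left(11711 + 44999\right) = \left(-53390172 - 40386\right) \left(11711 + 44999\right) = \left(-53430558\right) 56710 = -3030046944180$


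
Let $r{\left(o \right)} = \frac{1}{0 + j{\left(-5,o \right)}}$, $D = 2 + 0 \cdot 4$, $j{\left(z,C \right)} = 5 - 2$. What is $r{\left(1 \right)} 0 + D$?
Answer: $2$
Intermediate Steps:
$j{\left(z,C \right)} = 3$
$D = 2$ ($D = 2 + 0 = 2$)
$r{\left(o \right)} = \frac{1}{3}$ ($r{\left(o \right)} = \frac{1}{0 + 3} = \frac{1}{3}$)
$r{\left(1 \right)} 0 + D = \frac{1}{3} \cdot 0 + 2 = 0 + 2 = 2$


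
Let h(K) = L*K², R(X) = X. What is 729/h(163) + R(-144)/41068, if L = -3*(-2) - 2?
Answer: 3658707/1091135692 ≈ 0.0033531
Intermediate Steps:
L = 4 (L = 6 - 2 = 4)
h(K) = 4*K²
729/h(163) + R(-144)/41068 = 729/((4*163²)) - 144/41068 = 729/((4*26569)) - 144*1/41068 = 729/106276 - 36/10267 = 3658707/1091135692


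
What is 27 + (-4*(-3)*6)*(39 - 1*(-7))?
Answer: 3339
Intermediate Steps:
27 + (-4*(-3)*6)*(39 - 1*(-7)) = 27 + (12*6)*(39 + 7) = 27 + 72*46 = 27 + 3312 = 3339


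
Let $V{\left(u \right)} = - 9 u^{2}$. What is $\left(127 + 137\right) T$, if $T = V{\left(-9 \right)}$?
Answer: $-192456$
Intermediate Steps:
$T = -729$ ($T = - 9 \left(-9\right)^{2} = \left(-9\right) 81 = -729$)
$\left(127 + 137\right) T = \left(127 + 137\right) \left(-729\right) = 264 \left(-729\right) = -192456$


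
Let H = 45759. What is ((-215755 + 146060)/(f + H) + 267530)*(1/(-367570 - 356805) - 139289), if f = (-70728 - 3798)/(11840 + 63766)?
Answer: -1556404478737098828971232/41767226208875 ≈ -3.7264e+10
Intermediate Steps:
f = -12421/12601 (f = -74526/75606 = -74526*1/75606 = -12421/12601 ≈ -0.98572)
((-215755 + 146060)/(f + H) + 267530)*(1/(-367570 - 356805) - 139289) = ((-215755 + 146060)/(-12421/12601 + 45759) + 267530)*(1/(-367570 - 356805) - 139289) = (-69695/576596738/12601 + 267530)*(1/(-724375) - 139289) = (-69695*12601/576596738 + 267530)*(-1/724375 - 139289) = (-878226695/576596738 + 267530)*(-100897469376/724375) = (154256047090445/576596738)*(-100897469376/724375) = -1556404478737098828971232/41767226208875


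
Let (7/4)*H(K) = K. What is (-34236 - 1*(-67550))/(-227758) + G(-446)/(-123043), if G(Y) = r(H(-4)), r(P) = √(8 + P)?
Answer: -16657/113879 - 2*√70/861301 ≈ -0.14629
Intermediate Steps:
H(K) = 4*K/7
G(Y) = 2*√70/7 (G(Y) = √(8 + (4/7)*(-4)) = √(8 - 16/7) = √(40/7) = 2*√70/7)
(-34236 - 1*(-67550))/(-227758) + G(-446)/(-123043) = (-34236 - 1*(-67550))/(-227758) + (2*√70/7)/(-123043) = (-34236 + 67550)*(-1/227758) + (2*√70/7)*(-1/123043) = 33314*(-1/227758) - 2*√70/861301 = -16657/113879 - 2*√70/861301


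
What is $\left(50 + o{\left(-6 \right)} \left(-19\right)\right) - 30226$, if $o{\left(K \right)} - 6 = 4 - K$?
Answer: $-30480$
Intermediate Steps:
$o{\left(K \right)} = 10 - K$ ($o{\left(K \right)} = 6 - \left(-4 + K\right) = 10 - K$)
$\left(50 + o{\left(-6 \right)} \left(-19\right)\right) - 30226 = \left(50 + \left(10 - -6\right) \left(-19\right)\right) - 30226 = \left(50 + \left(10 + 6\right) \left(-19\right)\right) - 30226 = \left(50 + 16 \left(-19\right)\right) - 30226 = \left(50 - 304\right) - 30226 = -254 - 30226 = -30480$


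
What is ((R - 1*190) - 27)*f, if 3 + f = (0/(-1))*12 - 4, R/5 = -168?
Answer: 7399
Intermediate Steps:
R = -840 (R = 5*(-168) = -840)
f = -7 (f = -3 + ((0/(-1))*12 - 4) = -3 + ((0*(-1))*12 - 4) = -3 + (0*12 - 4) = -3 + (0 - 4) = -3 - 4 = -7)
((R - 1*190) - 27)*f = ((-840 - 1*190) - 27)*(-7) = ((-840 - 190) - 27)*(-7) = (-1030 - 27)*(-7) = -1057*(-7) = 7399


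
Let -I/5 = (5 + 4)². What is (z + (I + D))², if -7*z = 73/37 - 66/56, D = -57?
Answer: 11230856455009/52591504 ≈ 2.1355e+5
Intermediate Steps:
I = -405 (I = -5*(5 + 4)² = -5*9² = -5*81 = -405)
z = -823/7252 (z = -(73/37 - 66/56)/7 = -(73*(1/37) - 66*1/56)/7 = -(73/37 - 33/28)/7 = -⅐*823/1036 = -823/7252 ≈ -0.11349)
(z + (I + D))² = (-823/7252 + (-405 - 57))² = (-823/7252 - 462)² = (-3351247/7252)² = 11230856455009/52591504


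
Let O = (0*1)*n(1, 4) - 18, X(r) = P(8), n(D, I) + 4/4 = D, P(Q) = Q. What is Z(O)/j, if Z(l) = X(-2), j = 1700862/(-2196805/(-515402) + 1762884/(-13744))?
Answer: -109800131431/188255793533529 ≈ -0.00058325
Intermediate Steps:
n(D, I) = -1 + D
X(r) = 8
O = -18 (O = (0*1)*(-1 + 1) - 18 = 0*0 - 18 = 0 - 18 = -18)
j = -1506046348268232/109800131431 (j = 1700862/(-2196805*(-1/515402) + 1762884*(-1/13744)) = 1700862/(2196805/515402 - 440721/3436) = 1700862/(-109800131431/885460636) = 1700862*(-885460636/109800131431) = -1506046348268232/109800131431 ≈ -13716.)
Z(l) = 8
Z(O)/j = 8/(-1506046348268232/109800131431) = 8*(-109800131431/1506046348268232) = -109800131431/188255793533529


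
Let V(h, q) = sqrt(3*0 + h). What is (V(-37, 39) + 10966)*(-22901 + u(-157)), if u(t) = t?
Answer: -252854028 - 23058*I*sqrt(37) ≈ -2.5285e+8 - 1.4026e+5*I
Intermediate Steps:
V(h, q) = sqrt(h) (V(h, q) = sqrt(0 + h) = sqrt(h))
(V(-37, 39) + 10966)*(-22901 + u(-157)) = (sqrt(-37) + 10966)*(-22901 - 157) = (I*sqrt(37) + 10966)*(-23058) = (10966 + I*sqrt(37))*(-23058) = -252854028 - 23058*I*sqrt(37)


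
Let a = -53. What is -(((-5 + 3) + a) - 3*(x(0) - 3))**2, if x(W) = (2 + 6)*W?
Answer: -2116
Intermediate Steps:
x(W) = 8*W
-(((-5 + 3) + a) - 3*(x(0) - 3))**2 = -(((-5 + 3) - 53) - 3*(8*0 - 3))**2 = -((-2 - 53) - 3*(0 - 3))**2 = -(-55 - 3*(-3))**2 = -(-55 + 9)**2 = -1*(-46)**2 = -1*2116 = -2116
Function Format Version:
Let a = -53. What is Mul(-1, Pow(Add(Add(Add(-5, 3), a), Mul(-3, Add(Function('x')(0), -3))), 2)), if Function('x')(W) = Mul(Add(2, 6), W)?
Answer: -2116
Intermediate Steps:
Function('x')(W) = Mul(8, W)
Mul(-1, Pow(Add(Add(Add(-5, 3), a), Mul(-3, Add(Function('x')(0), -3))), 2)) = Mul(-1, Pow(Add(Add(Add(-5, 3), -53), Mul(-3, Add(Mul(8, 0), -3))), 2)) = Mul(-1, Pow(Add(Add(-2, -53), Mul(-3, Add(0, -3))), 2)) = Mul(-1, Pow(Add(-55, Mul(-3, -3)), 2)) = Mul(-1, Pow(Add(-55, 9), 2)) = Mul(-1, Pow(-46, 2)) = Mul(-1, 2116) = -2116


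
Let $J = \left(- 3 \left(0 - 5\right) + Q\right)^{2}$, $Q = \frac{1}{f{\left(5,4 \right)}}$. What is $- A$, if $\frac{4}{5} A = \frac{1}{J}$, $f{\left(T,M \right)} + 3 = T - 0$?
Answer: $- \frac{5}{961} \approx -0.0052029$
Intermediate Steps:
$f{\left(T,M \right)} = -3 + T$ ($f{\left(T,M \right)} = -3 + \left(T - 0\right) = -3 + \left(T + 0\right) = -3 + T$)
$Q = \frac{1}{2}$ ($Q = \frac{1}{-3 + 5} = \frac{1}{2} \approx 0.5$)
$J = \frac{961}{4}$ ($J = \left(- 3 \left(0 - 5\right) + \frac{1}{2}\right)^{2} = \left(\left(-3\right) \left(-5\right) + \frac{1}{2}\right)^{2} = \left(15 + \frac{1}{2}\right)^{2} = \left(\frac{31}{2}\right)^{2} = \frac{961}{4} \approx 240.25$)
$A = \frac{5}{961}$ ($A = \frac{5}{4 \cdot \frac{961}{4}} = \frac{5}{4} \cdot \frac{4}{961} = \frac{5}{961} \approx 0.0052029$)
$- A = \left(-1\right) \frac{5}{961} = - \frac{5}{961}$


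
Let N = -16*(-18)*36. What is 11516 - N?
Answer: 1148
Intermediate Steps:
N = 10368 (N = 288*36 = 10368)
11516 - N = 11516 - 1*10368 = 11516 - 10368 = 1148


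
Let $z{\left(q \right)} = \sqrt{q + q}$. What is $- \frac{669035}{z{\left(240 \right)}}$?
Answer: $- \frac{133807 \sqrt{30}}{24} \approx -30537.0$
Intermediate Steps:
$z{\left(q \right)} = \sqrt{2} \sqrt{q}$ ($z{\left(q \right)} = \sqrt{2 q} = \sqrt{2} \sqrt{q}$)
$- \frac{669035}{z{\left(240 \right)}} = - \frac{669035}{\sqrt{2} \sqrt{240}} = - \frac{669035}{\sqrt{2} \cdot 4 \sqrt{15}} = - \frac{669035}{4 \sqrt{30}} = - 669035 \frac{\sqrt{30}}{120} = - \frac{133807 \sqrt{30}}{24}$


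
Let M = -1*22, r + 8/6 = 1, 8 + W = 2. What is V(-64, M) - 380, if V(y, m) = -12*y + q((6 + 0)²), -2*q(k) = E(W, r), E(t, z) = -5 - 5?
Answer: 393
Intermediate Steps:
W = -6 (W = -8 + 2 = -6)
r = -⅓ (r = -4/3 + 1 = -⅓ ≈ -0.33333)
E(t, z) = -10
M = -22
q(k) = 5 (q(k) = -½*(-10) = 5)
V(y, m) = 5 - 12*y (V(y, m) = -12*y + 5 = 5 - 12*y)
V(-64, M) - 380 = (5 - 12*(-64)) - 380 = (5 + 768) - 380 = 773 - 380 = 393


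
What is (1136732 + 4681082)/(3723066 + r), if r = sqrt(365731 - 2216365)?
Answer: 1203339194318/770067905055 - 2908907*I*sqrt(205626)/2310203715165 ≈ 1.5626 - 0.00057098*I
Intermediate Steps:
r = 3*I*sqrt(205626) (r = sqrt(-1850634) = 3*I*sqrt(205626) ≈ 1360.4*I)
(1136732 + 4681082)/(3723066 + r) = (1136732 + 4681082)/(3723066 + 3*I*sqrt(205626)) = 5817814/(3723066 + 3*I*sqrt(205626))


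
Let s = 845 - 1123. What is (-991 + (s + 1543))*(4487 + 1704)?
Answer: 1696334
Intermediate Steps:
s = -278
(-991 + (s + 1543))*(4487 + 1704) = (-991 + (-278 + 1543))*(4487 + 1704) = (-991 + 1265)*6191 = 274*6191 = 1696334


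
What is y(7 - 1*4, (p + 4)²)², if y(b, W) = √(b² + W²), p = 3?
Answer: 2410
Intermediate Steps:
y(b, W) = √(W² + b²)
y(7 - 1*4, (p + 4)²)² = (√(((3 + 4)²)² + (7 - 1*4)²))² = (√((7²)² + (7 - 4)²))² = (√(49² + 3²))² = (√(2401 + 9))² = (√2410)² = 2410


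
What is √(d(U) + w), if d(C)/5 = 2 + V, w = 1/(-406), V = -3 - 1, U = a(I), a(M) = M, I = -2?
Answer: I*√1648766/406 ≈ 3.1627*I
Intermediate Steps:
U = -2
V = -4
w = -1/406 ≈ -0.0024631
d(C) = -10 (d(C) = 5*(2 - 4) = 5*(-2) = -10)
√(d(U) + w) = √(-10 - 1/406) = √(-4061/406) = I*√1648766/406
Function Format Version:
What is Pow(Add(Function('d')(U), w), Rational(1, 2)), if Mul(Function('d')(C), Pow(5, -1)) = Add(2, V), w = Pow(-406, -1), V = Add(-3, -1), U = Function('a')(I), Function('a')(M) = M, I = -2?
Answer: Mul(Rational(1, 406), I, Pow(1648766, Rational(1, 2))) ≈ Mul(3.1627, I)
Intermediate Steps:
U = -2
V = -4
w = Rational(-1, 406) ≈ -0.0024631
Function('d')(C) = -10 (Function('d')(C) = Mul(5, Add(2, -4)) = Mul(5, -2) = -10)
Pow(Add(Function('d')(U), w), Rational(1, 2)) = Pow(Add(-10, Rational(-1, 406)), Rational(1, 2)) = Pow(Rational(-4061, 406), Rational(1, 2)) = Mul(Rational(1, 406), I, Pow(1648766, Rational(1, 2)))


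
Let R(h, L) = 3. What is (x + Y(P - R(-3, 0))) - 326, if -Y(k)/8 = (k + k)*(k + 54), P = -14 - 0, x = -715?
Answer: 9023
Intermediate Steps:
P = -14 (P = -14 - 1*0 = -14 + 0 = -14)
Y(k) = -16*k*(54 + k) (Y(k) = -8*(k + k)*(k + 54) = -8*2*k*(54 + k) = -16*k*(54 + k))
(x + Y(P - R(-3, 0))) - 326 = (-715 - 16*(-14 - 1*3)*(54 + (-14 - 1*3))) - 326 = (-715 - 16*(-14 - 3)*(54 + (-14 - 3))) - 326 = (-715 - 16*(-17)*(54 - 17)) - 326 = (-715 - 16*(-17)*37) - 326 = (-715 + 10064) - 326 = 9349 - 326 = 9023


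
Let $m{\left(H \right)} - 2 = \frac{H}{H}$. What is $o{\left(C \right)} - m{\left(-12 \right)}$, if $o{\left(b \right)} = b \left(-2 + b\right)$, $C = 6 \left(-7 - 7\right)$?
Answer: $7221$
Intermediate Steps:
$m{\left(H \right)} = 3$ ($m{\left(H \right)} = 2 + \frac{H}{H} = 2 + 1 = 3$)
$C = -84$ ($C = 6 \left(-14\right) = -84$)
$o{\left(C \right)} - m{\left(-12 \right)} = - 84 \left(-2 - 84\right) - 3 = \left(-84\right) \left(-86\right) - 3 = 7224 - 3 = 7221$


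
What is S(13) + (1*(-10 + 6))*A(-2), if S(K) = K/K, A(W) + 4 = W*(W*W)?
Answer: 49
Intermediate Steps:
A(W) = -4 + W³ (A(W) = -4 + W*(W*W) = -4 + W*W² = -4 + W³)
S(K) = 1
S(13) + (1*(-10 + 6))*A(-2) = 1 + (1*(-10 + 6))*(-4 + (-2)³) = 1 + (1*(-4))*(-4 - 8) = 1 - 4*(-12) = 1 + 48 = 49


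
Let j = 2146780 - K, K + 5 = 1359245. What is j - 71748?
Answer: 715792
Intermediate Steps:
K = 1359240 (K = -5 + 1359245 = 1359240)
j = 787540 (j = 2146780 - 1*1359240 = 2146780 - 1359240 = 787540)
j - 71748 = 787540 - 71748 = 715792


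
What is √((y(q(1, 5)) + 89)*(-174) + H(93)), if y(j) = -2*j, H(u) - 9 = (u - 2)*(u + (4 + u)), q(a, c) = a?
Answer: √2161 ≈ 46.487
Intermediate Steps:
H(u) = 9 + (-2 + u)*(4 + 2*u) (H(u) = 9 + (u - 2)*(u + (4 + u)) = 9 + (-2 + u)*(4 + 2*u))
√((y(q(1, 5)) + 89)*(-174) + H(93)) = √((-2*1 + 89)*(-174) + (1 + 2*93²)) = √((-2 + 89)*(-174) + (1 + 2*8649)) = √(87*(-174) + (1 + 17298)) = √(-15138 + 17299) = √2161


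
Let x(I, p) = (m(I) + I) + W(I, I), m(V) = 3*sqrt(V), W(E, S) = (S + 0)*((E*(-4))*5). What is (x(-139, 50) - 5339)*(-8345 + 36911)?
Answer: -11194958268 + 85698*I*sqrt(139) ≈ -1.1195e+10 + 1.0104e+6*I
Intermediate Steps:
W(E, S) = -20*E*S (W(E, S) = S*(-4*E*5) = S*(-20*E) = -20*E*S)
x(I, p) = I - 20*I**2 + 3*sqrt(I) (x(I, p) = (3*sqrt(I) + I) - 20*I*I = (I + 3*sqrt(I)) - 20*I**2 = I - 20*I**2 + 3*sqrt(I))
(x(-139, 50) - 5339)*(-8345 + 36911) = ((-139 - 20*(-139)**2 + 3*sqrt(-139)) - 5339)*(-8345 + 36911) = ((-139 - 20*19321 + 3*(I*sqrt(139))) - 5339)*28566 = ((-139 - 386420 + 3*I*sqrt(139)) - 5339)*28566 = ((-386559 + 3*I*sqrt(139)) - 5339)*28566 = (-391898 + 3*I*sqrt(139))*28566 = -11194958268 + 85698*I*sqrt(139)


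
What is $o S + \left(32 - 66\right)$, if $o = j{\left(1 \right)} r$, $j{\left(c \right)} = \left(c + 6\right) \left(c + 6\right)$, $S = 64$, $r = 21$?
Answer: $65822$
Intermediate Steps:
$j{\left(c \right)} = \left(6 + c\right)^{2}$ ($j{\left(c \right)} = \left(6 + c\right) \left(6 + c\right) = \left(6 + c\right)^{2}$)
$o = 1029$ ($o = \left(6 + 1\right)^{2} \cdot 21 = 7^{2} \cdot 21 = 49 \cdot 21 = 1029$)
$o S + \left(32 - 66\right) = 1029 \cdot 64 + \left(32 - 66\right) = 65856 - 34 = 65822$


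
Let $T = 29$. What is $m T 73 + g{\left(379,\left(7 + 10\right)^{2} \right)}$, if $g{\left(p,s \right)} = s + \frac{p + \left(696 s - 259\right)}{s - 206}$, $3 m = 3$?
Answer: $\frac{400962}{83} \approx 4830.9$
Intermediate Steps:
$m = 1$ ($m = \frac{1}{3} \cdot 3 = 1$)
$g{\left(p,s \right)} = s + \frac{-259 + p + 696 s}{-206 + s}$ ($g{\left(p,s \right)} = s + \frac{p + \left(-259 + 696 s\right)}{-206 + s} = s + \frac{-259 + p + 696 s}{-206 + s}$)
$m T 73 + g{\left(379,\left(7 + 10\right)^{2} \right)} = 1 \cdot 29 \cdot 73 + \frac{-259 + 379 + \left(\left(7 + 10\right)^{2}\right)^{2} + 490 \left(7 + 10\right)^{2}}{-206 + \left(7 + 10\right)^{2}} = 29 \cdot 73 + \frac{-259 + 379 + \left(17^{2}\right)^{2} + 490 \cdot 17^{2}}{-206 + 17^{2}} = 2117 + \frac{-259 + 379 + 289^{2} + 490 \cdot 289}{-206 + 289} = 2117 + \frac{-259 + 379 + 83521 + 141610}{83} = 2117 + \frac{1}{83} \cdot 225251 = 2117 + \frac{225251}{83} = \frac{400962}{83}$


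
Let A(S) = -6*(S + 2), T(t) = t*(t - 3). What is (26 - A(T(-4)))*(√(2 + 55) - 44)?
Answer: -9064 + 206*√57 ≈ -7508.7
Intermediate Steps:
T(t) = t*(-3 + t)
A(S) = -12 - 6*S (A(S) = -6*(2 + S) = -12 - 6*S)
(26 - A(T(-4)))*(√(2 + 55) - 44) = (26 - (-12 - (-24)*(-3 - 4)))*(√(2 + 55) - 44) = (26 - (-12 - (-24)*(-7)))*(√57 - 44) = (26 - (-12 - 6*28))*(-44 + √57) = (26 - (-12 - 168))*(-44 + √57) = (26 - 1*(-180))*(-44 + √57) = (26 + 180)*(-44 + √57) = 206*(-44 + √57) = -9064 + 206*√57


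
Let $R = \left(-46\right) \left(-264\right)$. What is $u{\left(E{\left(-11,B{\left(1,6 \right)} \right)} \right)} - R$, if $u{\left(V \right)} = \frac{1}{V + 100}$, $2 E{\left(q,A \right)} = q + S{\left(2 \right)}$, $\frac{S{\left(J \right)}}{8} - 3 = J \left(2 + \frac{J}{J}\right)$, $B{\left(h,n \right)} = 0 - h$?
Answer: $- \frac{3169582}{261} \approx -12144.0$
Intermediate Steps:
$B{\left(h,n \right)} = - h$
$S{\left(J \right)} = 24 + 24 J$ ($S{\left(J \right)} = 24 + 8 J \left(2 + \frac{J}{J}\right) = 24 + 8 J \left(2 + 1\right) = 24 + 8 J 3 = 24 + 8 \cdot 3 J = 24 + 24 J$)
$E{\left(q,A \right)} = 36 + \frac{q}{2}$ ($E{\left(q,A \right)} = \frac{q + \left(24 + 24 \cdot 2\right)}{2} = \frac{q + \left(24 + 48\right)}{2} = \frac{q + 72}{2} = \frac{72 + q}{2} = 36 + \frac{q}{2}$)
$u{\left(V \right)} = \frac{1}{100 + V}$
$R = 12144$
$u{\left(E{\left(-11,B{\left(1,6 \right)} \right)} \right)} - R = \frac{1}{100 + \left(36 + \frac{1}{2} \left(-11\right)\right)} - 12144 = \frac{1}{100 + \left(36 - \frac{11}{2}\right)} - 12144 = \frac{1}{100 + \frac{61}{2}} - 12144 = \frac{1}{\frac{261}{2}} - 12144 = \frac{2}{261} - 12144 = - \frac{3169582}{261}$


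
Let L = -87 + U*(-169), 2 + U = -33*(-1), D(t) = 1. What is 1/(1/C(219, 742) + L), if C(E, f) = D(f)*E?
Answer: -219/1166393 ≈ -0.00018776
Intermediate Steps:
U = 31 (U = -2 - 33*(-1) = -2 + 33 = 31)
C(E, f) = E (C(E, f) = 1*E = E)
L = -5326 (L = -87 + 31*(-169) = -87 - 5239 = -5326)
1/(1/C(219, 742) + L) = 1/(1/219 - 5326) = 1/(-1166393/219) = -219/1166393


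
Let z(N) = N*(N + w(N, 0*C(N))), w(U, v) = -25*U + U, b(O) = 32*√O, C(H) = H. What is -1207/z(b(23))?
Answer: 1207/541696 ≈ 0.0022282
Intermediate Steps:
w(U, v) = -24*U
z(N) = -23*N² (z(N) = N*(N - 24*N) = N*(-23*N) = -23*N²)
-1207/z(b(23)) = -1207/((-23*(32*√23)²)) = -1207/((-23*23552)) = -1207/(-541696) = -1207*(-1/541696) = 1207/541696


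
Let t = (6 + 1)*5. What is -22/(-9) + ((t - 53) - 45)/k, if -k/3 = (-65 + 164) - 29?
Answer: 247/90 ≈ 2.7444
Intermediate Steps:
t = 35 (t = 7*5 = 35)
k = -210 (k = -3*((-65 + 164) - 29) = -3*(99 - 29) = -3*70 = -210)
-22/(-9) + ((t - 53) - 45)/k = -22/(-9) + ((35 - 53) - 45)/(-210) = -22*(-⅑) + (-18 - 45)*(-1/210) = 22/9 - 63*(-1/210) = 22/9 + 3/10 = 247/90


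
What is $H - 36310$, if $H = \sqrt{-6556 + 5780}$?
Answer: $-36310 + 2 i \sqrt{194} \approx -36310.0 + 27.857 i$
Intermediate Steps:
$H = 2 i \sqrt{194}$ ($H = \sqrt{-776} = 2 i \sqrt{194} \approx 27.857 i$)
$H - 36310 = 2 i \sqrt{194} - 36310 = -36310 + 2 i \sqrt{194}$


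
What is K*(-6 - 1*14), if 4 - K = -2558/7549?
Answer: -655080/7549 ≈ -86.777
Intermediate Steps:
K = 32754/7549 (K = 4 - (-2558)/7549 = 4 - 1*(-2558/7549) = 4 + 2558/7549 = 32754/7549 ≈ 4.3389)
K*(-6 - 1*14) = 32754*(-6 - 1*14)/7549 = 32754*(-6 - 14)/7549 = (32754/7549)*(-20) = -655080/7549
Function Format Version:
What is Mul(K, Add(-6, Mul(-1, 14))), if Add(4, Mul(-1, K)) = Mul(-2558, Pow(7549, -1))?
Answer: Rational(-655080, 7549) ≈ -86.777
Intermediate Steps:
K = Rational(32754, 7549) (K = Add(4, Mul(-1, Mul(-2558, Pow(7549, -1)))) = Add(4, Mul(-1, Mul(-2558, Rational(1, 7549)))) = Add(4, Mul(-1, Rational(-2558, 7549))) = Add(4, Rational(2558, 7549)) = Rational(32754, 7549) ≈ 4.3389)
Mul(K, Add(-6, Mul(-1, 14))) = Mul(Rational(32754, 7549), Add(-6, Mul(-1, 14))) = Mul(Rational(32754, 7549), Add(-6, -14)) = Mul(Rational(32754, 7549), -20) = Rational(-655080, 7549)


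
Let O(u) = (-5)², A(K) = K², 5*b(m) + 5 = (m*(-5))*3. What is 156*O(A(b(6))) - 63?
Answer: 3837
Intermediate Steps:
b(m) = -1 - 3*m (b(m) = -1 + ((m*(-5))*3)/5 = -1 + (-5*m*3)/5 = -1 + (-15*m)/5 = -1 - 3*m)
O(u) = 25
156*O(A(b(6))) - 63 = 156*25 - 63 = 3900 - 63 = 3837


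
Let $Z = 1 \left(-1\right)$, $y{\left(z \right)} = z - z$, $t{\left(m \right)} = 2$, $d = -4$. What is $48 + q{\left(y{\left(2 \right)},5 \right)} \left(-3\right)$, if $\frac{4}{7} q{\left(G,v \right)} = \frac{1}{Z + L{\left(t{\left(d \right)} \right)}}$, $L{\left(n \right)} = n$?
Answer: $\frac{171}{4} \approx 42.75$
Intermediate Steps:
$y{\left(z \right)} = 0$
$Z = -1$
$q{\left(G,v \right)} = \frac{7}{4}$ ($q{\left(G,v \right)} = \frac{7}{4 \left(-1 + 2\right)} = \frac{7}{4 \cdot 1} = \frac{7}{4} \cdot 1 = \frac{7}{4}$)
$48 + q{\left(y{\left(2 \right)},5 \right)} \left(-3\right) = 48 + \frac{7}{4} \left(-3\right) = 48 - \frac{21}{4} = \frac{171}{4}$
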